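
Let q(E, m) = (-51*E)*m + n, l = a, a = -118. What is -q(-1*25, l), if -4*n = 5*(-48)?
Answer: 150390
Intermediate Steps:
l = -118
n = 60 (n = -5*(-48)/4 = -1/4*(-240) = 60)
q(E, m) = 60 - 51*E*m (q(E, m) = (-51*E)*m + 60 = -51*E*m + 60 = 60 - 51*E*m)
-q(-1*25, l) = -(60 - 51*(-1*25)*(-118)) = -(60 - 51*(-25)*(-118)) = -(60 - 150450) = -1*(-150390) = 150390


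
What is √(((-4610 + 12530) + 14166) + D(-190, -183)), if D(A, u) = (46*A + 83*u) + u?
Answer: I*√2026 ≈ 45.011*I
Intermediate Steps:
D(A, u) = 46*A + 84*u
√(((-4610 + 12530) + 14166) + D(-190, -183)) = √(((-4610 + 12530) + 14166) + (46*(-190) + 84*(-183))) = √((7920 + 14166) + (-8740 - 15372)) = √(22086 - 24112) = √(-2026) = I*√2026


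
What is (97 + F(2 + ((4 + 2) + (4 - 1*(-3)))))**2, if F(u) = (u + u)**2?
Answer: 994009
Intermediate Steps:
F(u) = 4*u**2 (F(u) = (2*u)**2 = 4*u**2)
(97 + F(2 + ((4 + 2) + (4 - 1*(-3)))))**2 = (97 + 4*(2 + ((4 + 2) + (4 - 1*(-3))))**2)**2 = (97 + 4*(2 + (6 + (4 + 3)))**2)**2 = (97 + 4*(2 + (6 + 7))**2)**2 = (97 + 4*(2 + 13)**2)**2 = (97 + 4*15**2)**2 = (97 + 4*225)**2 = (97 + 900)**2 = 997**2 = 994009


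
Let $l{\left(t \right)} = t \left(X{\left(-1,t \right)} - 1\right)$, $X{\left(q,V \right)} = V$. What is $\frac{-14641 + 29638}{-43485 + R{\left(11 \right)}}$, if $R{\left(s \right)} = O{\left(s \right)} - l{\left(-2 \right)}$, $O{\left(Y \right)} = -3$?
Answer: $- \frac{4999}{14498} \approx -0.34481$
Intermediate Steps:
$l{\left(t \right)} = t \left(-1 + t\right)$ ($l{\left(t \right)} = t \left(t - 1\right) = t \left(-1 + t\right)$)
$R{\left(s \right)} = -9$ ($R{\left(s \right)} = -3 - - 2 \left(-1 - 2\right) = -3 - \left(-2\right) \left(-3\right) = -3 - 6 = -9$)
$\frac{-14641 + 29638}{-43485 + R{\left(11 \right)}} = \frac{-14641 + 29638}{-43485 - 9} = \frac{14997}{-43494} = 14997 \left(- \frac{1}{43494}\right) = - \frac{4999}{14498}$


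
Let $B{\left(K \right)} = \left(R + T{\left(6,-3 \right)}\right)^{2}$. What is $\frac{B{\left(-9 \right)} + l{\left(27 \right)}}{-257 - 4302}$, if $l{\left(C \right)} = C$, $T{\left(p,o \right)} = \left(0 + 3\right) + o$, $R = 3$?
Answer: $- \frac{36}{4559} \approx -0.0078965$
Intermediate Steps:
$T{\left(p,o \right)} = 3 + o$
$B{\left(K \right)} = 9$ ($B{\left(K \right)} = \left(3 + \left(3 - 3\right)\right)^{2} = \left(3 + 0\right)^{2} = 3^{2} = 9$)
$\frac{B{\left(-9 \right)} + l{\left(27 \right)}}{-257 - 4302} = \frac{9 + 27}{-257 - 4302} = \frac{36}{-4559} = 36 \left(- \frac{1}{4559}\right) = - \frac{36}{4559}$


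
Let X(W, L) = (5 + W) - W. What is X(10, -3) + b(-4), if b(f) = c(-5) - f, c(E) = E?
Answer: 4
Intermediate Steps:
X(W, L) = 5
b(f) = -5 - f
X(10, -3) + b(-4) = 5 + (-5 - 1*(-4)) = 5 + (-5 + 4) = 5 - 1 = 4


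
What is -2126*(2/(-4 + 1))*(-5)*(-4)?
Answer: 85040/3 ≈ 28347.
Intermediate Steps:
-2126*(2/(-4 + 1))*(-5)*(-4) = -2126*(2/(-3))*(-5)*(-4) = -2126*(2*(-1/3))*(-5)*(-4) = -2126*(-2/3*(-5))*(-4) = -21260*(-4)/3 = -2126*(-40/3) = 85040/3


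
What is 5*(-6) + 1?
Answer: -29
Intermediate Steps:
5*(-6) + 1 = -30 + 1 = -29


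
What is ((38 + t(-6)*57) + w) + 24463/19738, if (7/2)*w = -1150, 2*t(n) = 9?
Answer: -2268136/69083 ≈ -32.832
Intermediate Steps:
t(n) = 9/2 (t(n) = (½)*9 = 9/2)
w = -2300/7 (w = (2/7)*(-1150) = -2300/7 ≈ -328.57)
((38 + t(-6)*57) + w) + 24463/19738 = ((38 + (9/2)*57) - 2300/7) + 24463/19738 = ((38 + 513/2) - 2300/7) + 24463*(1/19738) = (589/2 - 2300/7) + 24463/19738 = -477/14 + 24463/19738 = -2268136/69083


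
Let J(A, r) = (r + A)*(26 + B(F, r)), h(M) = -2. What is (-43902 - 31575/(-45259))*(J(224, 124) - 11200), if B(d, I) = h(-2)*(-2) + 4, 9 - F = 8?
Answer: -1255739155176/45259 ≈ -2.7746e+7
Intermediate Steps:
F = 1 (F = 9 - 1*8 = 9 - 8 = 1)
B(d, I) = 8 (B(d, I) = -2*(-2) + 4 = 4 + 4 = 8)
J(A, r) = 34*A + 34*r (J(A, r) = (r + A)*(26 + 8) = (A + r)*34 = 34*A + 34*r)
(-43902 - 31575/(-45259))*(J(224, 124) - 11200) = (-43902 - 31575/(-45259))*((34*224 + 34*124) - 11200) = (-43902 - 31575*(-1/45259))*((7616 + 4216) - 11200) = (-43902 + 31575/45259)*(11832 - 11200) = -1986929043/45259*632 = -1255739155176/45259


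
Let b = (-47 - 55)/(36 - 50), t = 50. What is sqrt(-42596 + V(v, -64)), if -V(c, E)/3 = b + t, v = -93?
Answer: 25*I*sqrt(3353)/7 ≈ 206.8*I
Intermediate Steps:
b = 51/7 (b = -102/(-14) = -102*(-1/14) = 51/7 ≈ 7.2857)
V(c, E) = -1203/7 (V(c, E) = -3*(51/7 + 50) = -3*401/7 = -1203/7)
sqrt(-42596 + V(v, -64)) = sqrt(-42596 - 1203/7) = sqrt(-299375/7) = 25*I*sqrt(3353)/7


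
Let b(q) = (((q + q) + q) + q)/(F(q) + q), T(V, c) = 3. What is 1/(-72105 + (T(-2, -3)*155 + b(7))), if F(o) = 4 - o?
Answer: -1/71633 ≈ -1.3960e-5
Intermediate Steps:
b(q) = q (b(q) = (((q + q) + q) + q)/((4 - q) + q) = ((2*q + q) + q)/4 = (3*q + q)*(1/4) = (4*q)*(1/4) = q)
1/(-72105 + (T(-2, -3)*155 + b(7))) = 1/(-72105 + (3*155 + 7)) = 1/(-72105 + (465 + 7)) = 1/(-72105 + 472) = 1/(-71633) = -1/71633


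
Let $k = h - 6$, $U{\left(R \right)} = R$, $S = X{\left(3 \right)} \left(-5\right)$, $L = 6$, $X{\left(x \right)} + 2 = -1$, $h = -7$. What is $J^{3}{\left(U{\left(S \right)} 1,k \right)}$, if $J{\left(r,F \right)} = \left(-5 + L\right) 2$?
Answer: $8$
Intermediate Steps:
$X{\left(x \right)} = -3$ ($X{\left(x \right)} = -2 - 1 = -3$)
$S = 15$ ($S = \left(-3\right) \left(-5\right) = 15$)
$k = -13$ ($k = -7 - 6 = -13$)
$J{\left(r,F \right)} = 2$ ($J{\left(r,F \right)} = \left(-5 + 6\right) 2 = 1 \cdot 2 = 2$)
$J^{3}{\left(U{\left(S \right)} 1,k \right)} = 2^{3} = 8$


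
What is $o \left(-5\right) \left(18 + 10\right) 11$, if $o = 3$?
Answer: $-4620$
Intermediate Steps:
$o \left(-5\right) \left(18 + 10\right) 11 = 3 \left(-5\right) \left(18 + 10\right) 11 = \left(-15\right) 28 \cdot 11 = \left(-420\right) 11 = -4620$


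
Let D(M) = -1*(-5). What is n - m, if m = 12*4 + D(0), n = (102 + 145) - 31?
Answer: 163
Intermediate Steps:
D(M) = 5
n = 216 (n = 247 - 31 = 216)
m = 53 (m = 12*4 + 5 = 48 + 5 = 53)
n - m = 216 - 1*53 = 216 - 53 = 163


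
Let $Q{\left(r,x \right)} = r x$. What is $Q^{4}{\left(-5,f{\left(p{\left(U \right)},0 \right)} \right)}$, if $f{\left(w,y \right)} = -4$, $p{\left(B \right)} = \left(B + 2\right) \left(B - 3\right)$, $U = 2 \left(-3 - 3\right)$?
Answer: $160000$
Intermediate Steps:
$U = -12$ ($U = 2 \left(-6\right) = -12$)
$p{\left(B \right)} = \left(-3 + B\right) \left(2 + B\right)$ ($p{\left(B \right)} = \left(2 + B\right) \left(-3 + B\right) = \left(-3 + B\right) \left(2 + B\right)$)
$Q^{4}{\left(-5,f{\left(p{\left(U \right)},0 \right)} \right)} = \left(\left(-5\right) \left(-4\right)\right)^{4} = 20^{4} = 160000$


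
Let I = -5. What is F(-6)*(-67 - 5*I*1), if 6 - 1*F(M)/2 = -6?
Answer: -1008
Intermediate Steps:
F(M) = 24 (F(M) = 12 - 2*(-6) = 12 + 12 = 24)
F(-6)*(-67 - 5*I*1) = 24*(-67 - 5*(-5)*1) = 24*(-67 + 25*1) = 24*(-67 + 25) = 24*(-42) = -1008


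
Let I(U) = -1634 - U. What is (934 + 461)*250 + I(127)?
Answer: 346989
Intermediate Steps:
(934 + 461)*250 + I(127) = (934 + 461)*250 + (-1634 - 1*127) = 1395*250 + (-1634 - 127) = 348750 - 1761 = 346989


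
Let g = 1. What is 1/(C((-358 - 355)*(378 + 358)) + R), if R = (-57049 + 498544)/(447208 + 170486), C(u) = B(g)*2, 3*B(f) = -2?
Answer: -617694/382097 ≈ -1.6166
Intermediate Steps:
B(f) = -⅔ (B(f) = (⅓)*(-2) = -⅔)
C(u) = -4/3 (C(u) = -⅔*2 = -4/3)
R = 147165/205898 (R = 441495/617694 = 441495*(1/617694) = 147165/205898 ≈ 0.71475)
1/(C((-358 - 355)*(378 + 358)) + R) = 1/(-4/3 + 147165/205898) = 1/(-382097/617694) = -617694/382097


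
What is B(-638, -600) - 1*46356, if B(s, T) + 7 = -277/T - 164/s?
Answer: -8873740637/191400 ≈ -46362.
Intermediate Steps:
B(s, T) = -7 - 277/T - 164/s (B(s, T) = -7 + (-277/T - 164/s) = -7 - 277/T - 164/s)
B(-638, -600) - 1*46356 = (-7 - 277/(-600) - 164/(-638)) - 1*46356 = (-7 - 277*(-1/600) - 164*(-1/638)) - 46356 = (-7 + 277/600 + 82/319) - 46356 = -1202237/191400 - 46356 = -8873740637/191400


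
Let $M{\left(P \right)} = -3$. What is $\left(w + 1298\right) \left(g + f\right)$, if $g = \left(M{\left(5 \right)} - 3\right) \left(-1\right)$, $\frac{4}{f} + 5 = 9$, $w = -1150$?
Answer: $1036$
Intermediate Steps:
$f = 1$ ($f = \frac{4}{-5 + 9} = \frac{4}{4} = 4 \cdot \frac{1}{4} = 1$)
$g = 6$ ($g = \left(-3 - 3\right) \left(-1\right) = \left(-6\right) \left(-1\right) = 6$)
$\left(w + 1298\right) \left(g + f\right) = \left(-1150 + 1298\right) \left(6 + 1\right) = 148 \cdot 7 = 1036$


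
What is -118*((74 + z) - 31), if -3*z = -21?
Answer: -5900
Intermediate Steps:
z = 7 (z = -⅓*(-21) = 7)
-118*((74 + z) - 31) = -118*((74 + 7) - 31) = -118*(81 - 31) = -118*50 = -5900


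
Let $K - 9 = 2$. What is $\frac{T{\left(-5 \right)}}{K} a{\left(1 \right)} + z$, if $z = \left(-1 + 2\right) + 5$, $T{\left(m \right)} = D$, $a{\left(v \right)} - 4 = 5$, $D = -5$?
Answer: $\frac{21}{11} \approx 1.9091$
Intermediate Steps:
$K = 11$ ($K = 9 + 2 = 11$)
$a{\left(v \right)} = 9$ ($a{\left(v \right)} = 4 + 5 = 9$)
$T{\left(m \right)} = -5$
$z = 6$ ($z = 1 + 5 = 6$)
$\frac{T{\left(-5 \right)}}{K} a{\left(1 \right)} + z = - \frac{5}{11} \cdot 9 + 6 = \left(-5\right) \frac{1}{11} \cdot 9 + 6 = \left(- \frac{5}{11}\right) 9 + 6 = - \frac{45}{11} + 6 = \frac{21}{11}$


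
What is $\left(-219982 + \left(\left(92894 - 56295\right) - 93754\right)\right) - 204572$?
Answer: $-481709$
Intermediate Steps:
$\left(-219982 + \left(\left(92894 - 56295\right) - 93754\right)\right) - 204572 = \left(-219982 + \left(36599 - 93754\right)\right) - 204572 = \left(-219982 - 57155\right) - 204572 = -277137 - 204572 = -481709$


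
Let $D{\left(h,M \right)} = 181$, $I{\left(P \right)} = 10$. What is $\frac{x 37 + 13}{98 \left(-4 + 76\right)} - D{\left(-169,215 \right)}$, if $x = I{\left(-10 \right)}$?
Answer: $- \frac{1276753}{7056} \approx -180.95$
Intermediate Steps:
$x = 10$
$\frac{x 37 + 13}{98 \left(-4 + 76\right)} - D{\left(-169,215 \right)} = \frac{10 \cdot 37 + 13}{98 \left(-4 + 76\right)} - 181 = \frac{370 + 13}{98 \cdot 72} - 181 = \frac{383}{7056} - 181 = - \frac{1276753}{7056}$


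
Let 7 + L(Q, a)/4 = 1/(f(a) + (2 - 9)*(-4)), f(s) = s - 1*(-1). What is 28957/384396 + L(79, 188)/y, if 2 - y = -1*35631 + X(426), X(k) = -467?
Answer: 56126599597/752810736300 ≈ 0.074556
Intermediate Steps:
f(s) = 1 + s (f(s) = s + 1 = 1 + s)
L(Q, a) = -28 + 4/(29 + a) (L(Q, a) = -28 + 4/((1 + a) + (2 - 9)*(-4)) = -28 + 4/((1 + a) - 7*(-4)) = -28 + 4/((1 + a) + 28) = -28 + 4/(29 + a))
y = 36100 (y = 2 - (-1*35631 - 467) = 2 - (-35631 - 467) = 2 - 1*(-36098) = 2 + 36098 = 36100)
28957/384396 + L(79, 188)/y = 28957/384396 + (4*(-202 - 7*188)/(29 + 188))/36100 = 28957*(1/384396) + (4*(-202 - 1316)/217)*(1/36100) = 28957/384396 + (4*(1/217)*(-1518))*(1/36100) = 28957/384396 - 6072/217*1/36100 = 28957/384396 - 1518/1958425 = 56126599597/752810736300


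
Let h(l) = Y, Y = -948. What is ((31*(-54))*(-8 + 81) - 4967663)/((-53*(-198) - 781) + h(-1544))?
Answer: -1017973/1753 ≈ -580.70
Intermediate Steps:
h(l) = -948
((31*(-54))*(-8 + 81) - 4967663)/((-53*(-198) - 781) + h(-1544)) = ((31*(-54))*(-8 + 81) - 4967663)/((-53*(-198) - 781) - 948) = (-1674*73 - 4967663)/((10494 - 781) - 948) = (-122202 - 4967663)/(9713 - 948) = -5089865/8765 = -5089865*1/8765 = -1017973/1753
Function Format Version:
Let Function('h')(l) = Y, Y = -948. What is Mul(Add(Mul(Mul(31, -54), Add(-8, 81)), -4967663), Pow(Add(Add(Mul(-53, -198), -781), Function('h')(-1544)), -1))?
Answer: Rational(-1017973, 1753) ≈ -580.70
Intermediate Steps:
Function('h')(l) = -948
Mul(Add(Mul(Mul(31, -54), Add(-8, 81)), -4967663), Pow(Add(Add(Mul(-53, -198), -781), Function('h')(-1544)), -1)) = Mul(Add(Mul(Mul(31, -54), Add(-8, 81)), -4967663), Pow(Add(Add(Mul(-53, -198), -781), -948), -1)) = Mul(Add(Mul(-1674, 73), -4967663), Pow(Add(Add(10494, -781), -948), -1)) = Mul(Add(-122202, -4967663), Pow(Add(9713, -948), -1)) = Mul(-5089865, Pow(8765, -1)) = Mul(-5089865, Rational(1, 8765)) = Rational(-1017973, 1753)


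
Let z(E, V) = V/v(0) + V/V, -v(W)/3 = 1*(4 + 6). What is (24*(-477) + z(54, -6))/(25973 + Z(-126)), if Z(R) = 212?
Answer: -57234/130925 ≈ -0.43715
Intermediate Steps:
v(W) = -30 (v(W) = -3*(4 + 6) = -3*10 = -30)
z(E, V) = 1 - V/30 (z(E, V) = V/(-30) + V/V = V*(-1/30) + 1 = -V/30 + 1 = 1 - V/30)
(24*(-477) + z(54, -6))/(25973 + Z(-126)) = (24*(-477) + (1 - 1/30*(-6)))/(25973 + 212) = (-11448 + (1 + 1/5))/26185 = (-11448 + 6/5)*(1/26185) = -57234/5*1/26185 = -57234/130925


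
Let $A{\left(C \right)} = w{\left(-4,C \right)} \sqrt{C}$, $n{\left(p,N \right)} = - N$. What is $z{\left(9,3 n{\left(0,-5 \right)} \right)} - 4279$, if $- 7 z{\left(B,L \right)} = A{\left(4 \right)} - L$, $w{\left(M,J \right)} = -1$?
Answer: $- \frac{29936}{7} \approx -4276.6$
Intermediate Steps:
$A{\left(C \right)} = - \sqrt{C}$
$z{\left(B,L \right)} = \frac{2}{7} + \frac{L}{7}$ ($z{\left(B,L \right)} = - \frac{- \sqrt{4} - L}{7} = - \frac{\left(-1\right) 2 - L}{7} = - \frac{-2 - L}{7} = \frac{2}{7} + \frac{L}{7}$)
$z{\left(9,3 n{\left(0,-5 \right)} \right)} - 4279 = \left(\frac{2}{7} + \frac{3 \left(\left(-1\right) \left(-5\right)\right)}{7}\right) - 4279 = \left(\frac{2}{7} + \frac{3 \cdot 5}{7}\right) - 4279 = \left(\frac{2}{7} + \frac{1}{7} \cdot 15\right) - 4279 = \left(\frac{2}{7} + \frac{15}{7}\right) - 4279 = \frac{17}{7} - 4279 = - \frac{29936}{7}$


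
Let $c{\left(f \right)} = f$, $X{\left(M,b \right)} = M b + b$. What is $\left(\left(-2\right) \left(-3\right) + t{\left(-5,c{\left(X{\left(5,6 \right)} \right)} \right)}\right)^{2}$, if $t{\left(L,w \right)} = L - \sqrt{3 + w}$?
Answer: $\left(1 - \sqrt{39}\right)^{2} \approx 27.51$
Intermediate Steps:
$X{\left(M,b \right)} = b + M b$
$\left(\left(-2\right) \left(-3\right) + t{\left(-5,c{\left(X{\left(5,6 \right)} \right)} \right)}\right)^{2} = \left(\left(-2\right) \left(-3\right) - \left(5 + \sqrt{3 + 6 \left(1 + 5\right)}\right)\right)^{2} = \left(6 - \left(5 + \sqrt{3 + 6 \cdot 6}\right)\right)^{2} = \left(6 - \left(5 + \sqrt{3 + 36}\right)\right)^{2} = \left(6 - \left(5 + \sqrt{39}\right)\right)^{2} = \left(1 - \sqrt{39}\right)^{2}$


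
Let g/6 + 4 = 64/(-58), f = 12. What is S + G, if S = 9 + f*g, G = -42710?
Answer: -1248985/29 ≈ -43068.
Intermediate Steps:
g = -888/29 (g = -24 + 6*(64/(-58)) = -24 + 6*(64*(-1/58)) = -24 + 6*(-32/29) = -24 - 192/29 = -888/29 ≈ -30.621)
S = -10395/29 (S = 9 + 12*(-888/29) = 9 - 10656/29 = -10395/29 ≈ -358.45)
S + G = -10395/29 - 42710 = -1248985/29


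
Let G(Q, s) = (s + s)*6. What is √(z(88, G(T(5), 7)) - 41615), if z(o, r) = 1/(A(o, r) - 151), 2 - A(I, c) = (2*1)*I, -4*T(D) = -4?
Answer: 6*I*√4883983/65 ≈ 204.0*I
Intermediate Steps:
T(D) = 1 (T(D) = -¼*(-4) = 1)
A(I, c) = 2 - 2*I (A(I, c) = 2 - 2*1*I = 2 - 2*I)
G(Q, s) = 12*s (G(Q, s) = (2*s)*6 = 12*s)
z(o, r) = 1/(-149 - 2*o) (z(o, r) = 1/((2 - 2*o) - 151) = 1/(-149 - 2*o))
√(z(88, G(T(5), 7)) - 41615) = √(-1/(149 + 2*88) - 41615) = √(-1/(149 + 176) - 41615) = √(-1/325 - 41615) = √(-13524876/325) = 6*I*√4883983/65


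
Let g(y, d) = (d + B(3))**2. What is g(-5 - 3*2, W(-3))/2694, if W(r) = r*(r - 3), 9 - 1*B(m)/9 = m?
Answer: 864/449 ≈ 1.9243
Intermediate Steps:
B(m) = 81 - 9*m
W(r) = r*(-3 + r)
g(y, d) = (54 + d)**2 (g(y, d) = (d + (81 - 9*3))**2 = (d + (81 - 27))**2 = (d + 54)**2 = (54 + d)**2)
g(-5 - 3*2, W(-3))/2694 = (54 - 3*(-3 - 3))**2/2694 = (54 - 3*(-6))**2*(1/2694) = (54 + 18)**2*(1/2694) = 72**2*(1/2694) = 5184*(1/2694) = 864/449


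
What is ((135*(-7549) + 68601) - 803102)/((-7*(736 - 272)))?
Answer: 109601/203 ≈ 539.91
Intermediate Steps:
((135*(-7549) + 68601) - 803102)/((-7*(736 - 272))) = ((-1019115 + 68601) - 803102)/((-7*464)) = (-950514 - 803102)/(-3248) = -1753616*(-1/3248) = 109601/203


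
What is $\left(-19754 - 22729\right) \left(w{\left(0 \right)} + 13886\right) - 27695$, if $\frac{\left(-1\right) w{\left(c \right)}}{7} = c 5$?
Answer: $-589946633$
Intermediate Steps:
$w{\left(c \right)} = - 35 c$ ($w{\left(c \right)} = - 7 c 5 = - 7 \cdot 5 c = - 35 c$)
$\left(-19754 - 22729\right) \left(w{\left(0 \right)} + 13886\right) - 27695 = \left(-19754 - 22729\right) \left(\left(-35\right) 0 + 13886\right) - 27695 = - 42483 \left(0 + 13886\right) - 27695 = \left(-42483\right) 13886 - 27695 = -589918938 - 27695 = -589946633$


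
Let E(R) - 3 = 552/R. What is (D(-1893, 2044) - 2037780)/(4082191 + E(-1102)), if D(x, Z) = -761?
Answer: -1123236091/2249288618 ≈ -0.49937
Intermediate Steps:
E(R) = 3 + 552/R
(D(-1893, 2044) - 2037780)/(4082191 + E(-1102)) = (-761 - 2037780)/(4082191 + (3 + 552/(-1102))) = -2038541/(4082191 + (3 + 552*(-1/1102))) = -2038541/(4082191 + (3 - 276/551)) = -2038541/(4082191 + 1377/551) = -2038541/2249288618/551 = -2038541*551/2249288618 = -1123236091/2249288618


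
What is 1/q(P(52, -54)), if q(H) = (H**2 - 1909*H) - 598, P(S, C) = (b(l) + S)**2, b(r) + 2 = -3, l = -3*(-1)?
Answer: 1/662102 ≈ 1.5103e-6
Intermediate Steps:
l = 3
b(r) = -5 (b(r) = -2 - 3 = -5)
P(S, C) = (-5 + S)**2
q(H) = -598 + H**2 - 1909*H
1/q(P(52, -54)) = 1/(-598 + ((-5 + 52)**2)**2 - 1909*(-5 + 52)**2) = 1/(-598 + (47**2)**2 - 1909*47**2) = 1/(-598 + 2209**2 - 1909*2209) = 1/(-598 + 4879681 - 4216981) = 1/662102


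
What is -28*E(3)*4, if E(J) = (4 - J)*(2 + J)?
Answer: -560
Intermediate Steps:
E(J) = (2 + J)*(4 - J)
-28*E(3)*4 = -28*(8 - 1*3² + 2*3)*4 = -28*(8 - 1*9 + 6)*4 = -28*(8 - 9 + 6)*4 = -28*5*4 = -140*4 = -560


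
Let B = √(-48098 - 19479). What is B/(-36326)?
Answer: -I*√67577/36326 ≈ -0.0071562*I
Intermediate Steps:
B = I*√67577 (B = √(-67577) = I*√67577 ≈ 259.96*I)
B/(-36326) = (I*√67577)/(-36326) = (I*√67577)*(-1/36326) = -I*√67577/36326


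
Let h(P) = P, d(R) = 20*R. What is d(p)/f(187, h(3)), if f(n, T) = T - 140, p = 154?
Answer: -3080/137 ≈ -22.482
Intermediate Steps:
f(n, T) = -140 + T
d(p)/f(187, h(3)) = (20*154)/(-140 + 3) = 3080/(-137) = 3080*(-1/137) = -3080/137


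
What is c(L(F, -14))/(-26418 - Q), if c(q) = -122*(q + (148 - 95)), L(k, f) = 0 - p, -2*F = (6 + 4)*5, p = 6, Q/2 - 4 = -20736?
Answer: -2867/7523 ≈ -0.38110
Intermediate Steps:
Q = -41464 (Q = 8 + 2*(-20736) = 8 - 41472 = -41464)
F = -25 (F = -(6 + 4)*5/2 = -5*5 = -1/2*50 = -25)
L(k, f) = -6 (L(k, f) = 0 - 1*6 = 0 - 6 = -6)
c(q) = -6466 - 122*q (c(q) = -122*(q + 53) = -122*(53 + q) = -6466 - 122*q)
c(L(F, -14))/(-26418 - Q) = (-6466 - 122*(-6))/(-26418 - 1*(-41464)) = (-6466 + 732)/(-26418 + 41464) = -5734/15046 = -5734*1/15046 = -2867/7523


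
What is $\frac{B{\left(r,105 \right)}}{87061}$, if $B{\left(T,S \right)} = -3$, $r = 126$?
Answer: $- \frac{3}{87061} \approx -3.4459 \cdot 10^{-5}$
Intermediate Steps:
$\frac{B{\left(r,105 \right)}}{87061} = - \frac{3}{87061}$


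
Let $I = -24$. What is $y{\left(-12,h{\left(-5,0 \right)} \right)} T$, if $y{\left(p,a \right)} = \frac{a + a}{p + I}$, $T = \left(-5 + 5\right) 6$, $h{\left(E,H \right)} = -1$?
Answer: $0$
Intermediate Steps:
$T = 0$ ($T = 0 \cdot 6 = 0$)
$y{\left(p,a \right)} = \frac{2 a}{-24 + p}$ ($y{\left(p,a \right)} = \frac{a + a}{p - 24} = \frac{2 a}{-24 + p}$)
$y{\left(-12,h{\left(-5,0 \right)} \right)} T = 2 \left(-1\right) \frac{1}{-24 - 12} \cdot 0 = 2 \left(-1\right) \frac{1}{-36} \cdot 0 = 2 \left(-1\right) \left(- \frac{1}{36}\right) 0 = \frac{1}{18} \cdot 0 = 0$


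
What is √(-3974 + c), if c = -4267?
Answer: I*√8241 ≈ 90.78*I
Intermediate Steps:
√(-3974 + c) = √(-3974 - 4267) = √(-8241) = I*√8241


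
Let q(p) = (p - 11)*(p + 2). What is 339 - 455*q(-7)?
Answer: -40611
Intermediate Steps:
q(p) = (-11 + p)*(2 + p)
339 - 455*q(-7) = 339 - 455*(-22 + (-7)² - 9*(-7)) = 339 - 455*(-22 + 49 + 63) = 339 - 455*90 = 339 - 40950 = -40611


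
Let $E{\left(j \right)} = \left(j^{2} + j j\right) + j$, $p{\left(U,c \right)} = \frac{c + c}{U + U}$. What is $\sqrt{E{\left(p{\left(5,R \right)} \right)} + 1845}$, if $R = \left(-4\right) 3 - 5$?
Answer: $\frac{\sqrt{46618}}{5} \approx 43.182$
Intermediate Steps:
$R = -17$ ($R = -12 - 5 = -17$)
$p{\left(U,c \right)} = \frac{c}{U}$ ($p{\left(U,c \right)} = \frac{2 c}{2 U} = 2 c \frac{1}{2 U} = \frac{c}{U}$)
$E{\left(j \right)} = j + 2 j^{2}$ ($E{\left(j \right)} = \left(j^{2} + j^{2}\right) + j = 2 j^{2} + j = j + 2 j^{2}$)
$\sqrt{E{\left(p{\left(5,R \right)} \right)} + 1845} = \sqrt{- \frac{17}{5} \left(1 + 2 \left(- \frac{17}{5}\right)\right) + 1845} = \sqrt{\left(-17\right) \frac{1}{5} \left(1 + 2 \left(\left(-17\right) \frac{1}{5}\right)\right) + 1845} = \sqrt{- \frac{17 \left(1 + 2 \left(- \frac{17}{5}\right)\right)}{5} + 1845} = \sqrt{- \frac{17 \left(1 - \frac{34}{5}\right)}{5} + 1845} = \sqrt{\left(- \frac{17}{5}\right) \left(- \frac{29}{5}\right) + 1845} = \sqrt{\frac{493}{25} + 1845} = \sqrt{\frac{46618}{25}} = \frac{\sqrt{46618}}{5}$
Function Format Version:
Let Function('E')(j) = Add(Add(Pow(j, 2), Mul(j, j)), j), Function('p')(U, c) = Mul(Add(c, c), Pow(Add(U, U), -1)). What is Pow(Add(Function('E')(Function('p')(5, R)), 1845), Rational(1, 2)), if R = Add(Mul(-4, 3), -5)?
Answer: Mul(Rational(1, 5), Pow(46618, Rational(1, 2))) ≈ 43.182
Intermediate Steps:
R = -17 (R = Add(-12, -5) = -17)
Function('p')(U, c) = Mul(c, Pow(U, -1)) (Function('p')(U, c) = Mul(Mul(2, c), Pow(Mul(2, U), -1)) = Mul(Mul(2, c), Mul(Rational(1, 2), Pow(U, -1))) = Mul(c, Pow(U, -1)))
Function('E')(j) = Add(j, Mul(2, Pow(j, 2))) (Function('E')(j) = Add(Add(Pow(j, 2), Pow(j, 2)), j) = Add(Mul(2, Pow(j, 2)), j) = Add(j, Mul(2, Pow(j, 2))))
Pow(Add(Function('E')(Function('p')(5, R)), 1845), Rational(1, 2)) = Pow(Add(Mul(Mul(-17, Pow(5, -1)), Add(1, Mul(2, Mul(-17, Pow(5, -1))))), 1845), Rational(1, 2)) = Pow(Add(Mul(Mul(-17, Rational(1, 5)), Add(1, Mul(2, Mul(-17, Rational(1, 5))))), 1845), Rational(1, 2)) = Pow(Add(Mul(Rational(-17, 5), Add(1, Mul(2, Rational(-17, 5)))), 1845), Rational(1, 2)) = Pow(Add(Mul(Rational(-17, 5), Add(1, Rational(-34, 5))), 1845), Rational(1, 2)) = Pow(Add(Mul(Rational(-17, 5), Rational(-29, 5)), 1845), Rational(1, 2)) = Pow(Add(Rational(493, 25), 1845), Rational(1, 2)) = Pow(Rational(46618, 25), Rational(1, 2)) = Mul(Rational(1, 5), Pow(46618, Rational(1, 2)))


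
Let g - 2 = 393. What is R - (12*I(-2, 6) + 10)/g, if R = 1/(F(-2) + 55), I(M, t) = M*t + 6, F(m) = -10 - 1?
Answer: 3123/17380 ≈ 0.17969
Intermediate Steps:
g = 395 (g = 2 + 393 = 395)
F(m) = -11
I(M, t) = 6 + M*t
R = 1/44 (R = 1/(-11 + 55) = 1/44 ≈ 0.022727)
R - (12*I(-2, 6) + 10)/g = 1/44 - (12*(6 - 2*6) + 10)/395 = 1/44 - (12*(6 - 12) + 10)/395 = 1/44 - (12*(-6) + 10)/395 = 1/44 - (-72 + 10)/395 = 1/44 - (-62)/395 = 1/44 - 1*(-62/395) = 1/44 + 62/395 = 3123/17380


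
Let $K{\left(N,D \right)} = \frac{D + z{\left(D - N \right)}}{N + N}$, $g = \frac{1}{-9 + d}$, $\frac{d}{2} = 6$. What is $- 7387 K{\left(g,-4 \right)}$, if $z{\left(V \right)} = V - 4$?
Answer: $\frac{273319}{2} \approx 1.3666 \cdot 10^{5}$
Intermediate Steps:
$d = 12$ ($d = 2 \cdot 6 = 12$)
$z{\left(V \right)} = -4 + V$
$g = \frac{1}{3}$ ($g = \frac{1}{-9 + 12} = \frac{1}{3} \approx 0.33333$)
$K{\left(N,D \right)} = \frac{-4 - N + 2 D}{2 N}$ ($K{\left(N,D \right)} = \frac{D - \left(4 + N - D\right)}{N + N} = \frac{D - \left(4 + N - D\right)}{2 N} = \left(-4 - N + 2 D\right) \frac{1}{2 N} = \frac{-4 - N + 2 D}{2 N}$)
$- 7387 K{\left(g,-4 \right)} = - 7387 \frac{1}{\frac{1}{3}} \left(-2 - 4 - \frac{1}{6}\right) = - 7387 \cdot 3 \left(-2 - 4 - \frac{1}{6}\right) = - 7387 \cdot 3 \left(- \frac{37}{6}\right) = \left(-7387\right) \left(- \frac{37}{2}\right) = \frac{273319}{2}$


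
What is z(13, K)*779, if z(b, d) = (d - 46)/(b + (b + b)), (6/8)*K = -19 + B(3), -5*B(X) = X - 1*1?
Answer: -839762/585 ≈ -1435.5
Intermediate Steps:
B(X) = ⅕ - X/5 (B(X) = -(X - 1*1)/5 = -(X - 1)/5 = -(-1 + X)/5 = ⅕ - X/5)
K = -388/15 (K = 4*(-19 + (⅕ - ⅕*3))/3 = 4*(-19 + (⅕ - ⅗))/3 = 4*(-19 - ⅖)/3 = (4/3)*(-97/5) = -388/15 ≈ -25.867)
z(b, d) = (-46 + d)/(3*b) (z(b, d) = (-46 + d)/(b + 2*b) = (-46 + d)/((3*b)) = (-46 + d)*(1/(3*b)) = (-46 + d)/(3*b))
z(13, K)*779 = ((⅓)*(-46 - 388/15)/13)*779 = ((⅓)*(1/13)*(-1078/15))*779 = -1078/585*779 = -839762/585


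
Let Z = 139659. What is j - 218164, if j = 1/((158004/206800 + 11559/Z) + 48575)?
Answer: -2318723690263816272/10628351563423 ≈ -2.1816e+5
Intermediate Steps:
j = 218799100/10628351563423 (j = 1/((158004/206800 + 11559/139659) + 48575) = 1/((158004*(1/206800) + 11559*(1/139659)) + 48575) = 1/((3591/4700 + 3853/46553) + 48575) = 1/(185280923/218799100 + 48575) = 1/(10628351563423/218799100) = 218799100/10628351563423 ≈ 2.0586e-5)
j - 218164 = 218799100/10628351563423 - 218164 = -2318723690263816272/10628351563423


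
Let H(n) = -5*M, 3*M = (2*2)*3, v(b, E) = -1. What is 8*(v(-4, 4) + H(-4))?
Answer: -168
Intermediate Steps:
M = 4 (M = ((2*2)*3)/3 = (4*3)/3 = (1/3)*12 = 4)
H(n) = -20 (H(n) = -5*4 = -20)
8*(v(-4, 4) + H(-4)) = 8*(-1 - 20) = 8*(-21) = -168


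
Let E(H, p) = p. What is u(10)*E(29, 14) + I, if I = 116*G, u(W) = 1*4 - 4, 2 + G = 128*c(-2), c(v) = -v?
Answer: 29464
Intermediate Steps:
G = 254 (G = -2 + 128*(-1*(-2)) = -2 + 128*2 = -2 + 256 = 254)
u(W) = 0 (u(W) = 4 - 4 = 0)
I = 29464 (I = 116*254 = 29464)
u(10)*E(29, 14) + I = 0*14 + 29464 = 0 + 29464 = 29464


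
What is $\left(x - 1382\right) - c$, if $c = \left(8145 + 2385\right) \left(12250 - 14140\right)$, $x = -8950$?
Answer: $19891368$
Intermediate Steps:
$c = -19901700$ ($c = 10530 \left(-1890\right) = -19901700$)
$\left(x - 1382\right) - c = \left(-8950 - 1382\right) - -19901700 = \left(-8950 - 1382\right) + 19901700 = -10332 + 19901700 = 19891368$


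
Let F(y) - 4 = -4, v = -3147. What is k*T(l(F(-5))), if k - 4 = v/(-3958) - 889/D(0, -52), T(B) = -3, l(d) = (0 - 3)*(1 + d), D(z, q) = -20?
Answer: -5847363/39580 ≈ -147.74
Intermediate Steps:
F(y) = 0 (F(y) = 4 - 4 = 0)
l(d) = -3 - 3*d (l(d) = -3*(1 + d) = -3 - 3*d)
k = 1949121/39580 (k = 4 + (-3147/(-3958) - 889/(-20)) = 4 + (-3147*(-1/3958) - 889*(-1/20)) = 4 + (3147/3958 + 889/20) = 4 + 1790801/39580 = 1949121/39580 ≈ 49.245)
k*T(l(F(-5))) = (1949121/39580)*(-3) = -5847363/39580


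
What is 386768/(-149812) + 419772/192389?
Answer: -2880756472/7205545217 ≈ -0.39980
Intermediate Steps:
386768/(-149812) + 419772/192389 = 386768*(-1/149812) + 419772*(1/192389) = -96692/37453 + 419772/192389 = -2880756472/7205545217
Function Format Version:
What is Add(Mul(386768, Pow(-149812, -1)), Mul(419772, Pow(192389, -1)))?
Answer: Rational(-2880756472, 7205545217) ≈ -0.39980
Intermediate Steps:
Add(Mul(386768, Pow(-149812, -1)), Mul(419772, Pow(192389, -1))) = Add(Mul(386768, Rational(-1, 149812)), Mul(419772, Rational(1, 192389))) = Add(Rational(-96692, 37453), Rational(419772, 192389)) = Rational(-2880756472, 7205545217)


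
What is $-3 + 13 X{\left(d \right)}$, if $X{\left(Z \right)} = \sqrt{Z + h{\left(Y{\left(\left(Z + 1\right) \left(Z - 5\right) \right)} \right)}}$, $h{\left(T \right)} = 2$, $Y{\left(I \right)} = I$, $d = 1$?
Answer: $-3 + 13 \sqrt{3} \approx 19.517$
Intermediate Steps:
$X{\left(Z \right)} = \sqrt{2 + Z}$ ($X{\left(Z \right)} = \sqrt{Z + 2} = \sqrt{2 + Z}$)
$-3 + 13 X{\left(d \right)} = -3 + 13 \sqrt{2 + 1} = -3 + 13 \sqrt{3}$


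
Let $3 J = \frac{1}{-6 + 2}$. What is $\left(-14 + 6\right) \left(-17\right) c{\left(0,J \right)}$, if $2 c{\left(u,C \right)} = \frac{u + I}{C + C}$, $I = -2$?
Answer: $816$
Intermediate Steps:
$J = - \frac{1}{12}$ ($J = \frac{1}{3 \left(-6 + 2\right)} = \frac{1}{3 \left(-4\right)} = \frac{1}{3} \left(- \frac{1}{4}\right) = - \frac{1}{12} \approx -0.083333$)
$c{\left(u,C \right)} = \frac{-2 + u}{4 C}$ ($c{\left(u,C \right)} = \frac{\left(u - 2\right) \frac{1}{C + C}}{2} = \frac{\left(-2 + u\right) \frac{1}{2 C}}{2} = \frac{\frac{1}{2} \frac{1}{C} \left(-2 + u\right)}{2} = \frac{-2 + u}{4 C}$)
$\left(-14 + 6\right) \left(-17\right) c{\left(0,J \right)} = \left(-14 + 6\right) \left(-17\right) \frac{-2 + 0}{4 \left(- \frac{1}{12}\right)} = \left(-8\right) \left(-17\right) \frac{1}{4} \left(-12\right) \left(-2\right) = 136 \cdot 6 = 816$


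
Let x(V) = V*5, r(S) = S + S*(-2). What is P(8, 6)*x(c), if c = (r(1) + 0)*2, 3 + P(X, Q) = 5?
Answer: -20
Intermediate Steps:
P(X, Q) = 2 (P(X, Q) = -3 + 5 = 2)
r(S) = -S (r(S) = S - 2*S = -S)
c = -2 (c = (-1*1 + 0)*2 = (-1 + 0)*2 = -1*2 = -2)
x(V) = 5*V
P(8, 6)*x(c) = 2*(5*(-2)) = 2*(-10) = -20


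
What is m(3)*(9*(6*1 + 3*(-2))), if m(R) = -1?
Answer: 0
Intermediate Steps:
m(3)*(9*(6*1 + 3*(-2))) = -9*(6*1 + 3*(-2)) = -9*(6 - 6) = -9*0 = -1*0 = 0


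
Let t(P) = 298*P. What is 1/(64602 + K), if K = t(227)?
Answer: 1/132248 ≈ 7.5616e-6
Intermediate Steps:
K = 67646 (K = 298*227 = 67646)
1/(64602 + K) = 1/(64602 + 67646) = 1/132248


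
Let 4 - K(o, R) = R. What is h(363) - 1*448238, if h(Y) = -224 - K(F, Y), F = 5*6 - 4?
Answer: -448103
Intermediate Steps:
F = 26 (F = 30 - 4 = 26)
K(o, R) = 4 - R
h(Y) = -228 + Y (h(Y) = -224 - (4 - Y) = -224 + (-4 + Y) = -228 + Y)
h(363) - 1*448238 = (-228 + 363) - 1*448238 = 135 - 448238 = -448103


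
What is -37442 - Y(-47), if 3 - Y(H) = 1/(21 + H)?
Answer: -973571/26 ≈ -37445.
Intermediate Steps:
Y(H) = 3 - 1/(21 + H)
-37442 - Y(-47) = -37442 - (62 + 3*(-47))/(21 - 47) = -37442 - (62 - 141)/(-26) = -37442 - (-1)*(-79)/26 = -37442 - 1*79/26 = -37442 - 79/26 = -973571/26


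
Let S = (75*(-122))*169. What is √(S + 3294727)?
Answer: √1748377 ≈ 1322.3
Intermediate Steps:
S = -1546350 (S = -9150*169 = -1546350)
√(S + 3294727) = √(-1546350 + 3294727) = √1748377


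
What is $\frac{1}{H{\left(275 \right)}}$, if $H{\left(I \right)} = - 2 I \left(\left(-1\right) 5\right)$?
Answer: $\frac{1}{2750} \approx 0.00036364$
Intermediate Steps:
$H{\left(I \right)} = 10 I$ ($H{\left(I \right)} = - 2 I \left(-5\right) = 10 I$)
$\frac{1}{H{\left(275 \right)}} = \frac{1}{10 \cdot 275} = \frac{1}{2750}$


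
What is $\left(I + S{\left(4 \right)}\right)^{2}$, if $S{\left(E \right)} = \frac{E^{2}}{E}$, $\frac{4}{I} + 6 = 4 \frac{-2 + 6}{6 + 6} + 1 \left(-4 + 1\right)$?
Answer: $\frac{6400}{529} \approx 12.098$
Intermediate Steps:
$I = - \frac{12}{23}$ ($I = \frac{4}{-6 + \left(4 \frac{-2 + 6}{6 + 6} + 1 \left(-4 + 1\right)\right)} = \frac{4}{-6 + \left(4 \cdot \frac{4}{12} + 1 \left(-3\right)\right)} = \frac{4}{-6 - \left(3 - 4 \cdot 4 \cdot \frac{1}{12}\right)} = \frac{4}{-6 + \left(4 \cdot \frac{1}{3} - 3\right)} = \frac{4}{-6 + \left(\frac{4}{3} - 3\right)} = \frac{4}{-6 - \frac{5}{3}} = \frac{4}{- \frac{23}{3}} = 4 \left(- \frac{3}{23}\right) = - \frac{12}{23} \approx -0.52174$)
$S{\left(E \right)} = E$
$\left(I + S{\left(4 \right)}\right)^{2} = \left(- \frac{12}{23} + 4\right)^{2} = \left(\frac{80}{23}\right)^{2} = \frac{6400}{529}$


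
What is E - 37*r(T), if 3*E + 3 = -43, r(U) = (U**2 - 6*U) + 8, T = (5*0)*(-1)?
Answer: -934/3 ≈ -311.33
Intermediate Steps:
T = 0 (T = 0*(-1) = 0)
r(U) = 8 + U**2 - 6*U
E = -46/3 (E = -1 + (1/3)*(-43) = -1 - 43/3 = -46/3 ≈ -15.333)
E - 37*r(T) = -46/3 - 37*(8 + 0**2 - 6*0) = -46/3 - 37*(8 + 0 + 0) = -46/3 - 37*8 = -46/3 - 296 = -934/3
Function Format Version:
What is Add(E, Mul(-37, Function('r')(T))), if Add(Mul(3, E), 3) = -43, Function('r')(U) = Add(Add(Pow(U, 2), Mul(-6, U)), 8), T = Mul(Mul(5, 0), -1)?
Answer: Rational(-934, 3) ≈ -311.33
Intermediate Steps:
T = 0 (T = Mul(0, -1) = 0)
Function('r')(U) = Add(8, Pow(U, 2), Mul(-6, U))
E = Rational(-46, 3) (E = Add(-1, Mul(Rational(1, 3), -43)) = Add(-1, Rational(-43, 3)) = Rational(-46, 3) ≈ -15.333)
Add(E, Mul(-37, Function('r')(T))) = Add(Rational(-46, 3), Mul(-37, Add(8, Pow(0, 2), Mul(-6, 0)))) = Add(Rational(-46, 3), Mul(-37, Add(8, 0, 0))) = Add(Rational(-46, 3), Mul(-37, 8)) = Add(Rational(-46, 3), -296) = Rational(-934, 3)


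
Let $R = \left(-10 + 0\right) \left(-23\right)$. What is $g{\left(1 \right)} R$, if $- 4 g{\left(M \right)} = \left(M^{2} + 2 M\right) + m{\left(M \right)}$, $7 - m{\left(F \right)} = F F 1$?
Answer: $- \frac{1035}{2} \approx -517.5$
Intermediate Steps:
$m{\left(F \right)} = 7 - F^{2}$ ($m{\left(F \right)} = 7 - F F 1 = 7 - F^{2} \cdot 1 = 7 - F^{2}$)
$g{\left(M \right)} = - \frac{7}{4} - \frac{M}{2}$ ($g{\left(M \right)} = - \frac{\left(M^{2} + 2 M\right) - \left(-7 + M^{2}\right)}{4} = - \frac{7 + 2 M}{4} = - \frac{7}{4} - \frac{M}{2}$)
$R = 230$ ($R = \left(-10\right) \left(-23\right) = 230$)
$g{\left(1 \right)} R = \left(- \frac{7}{4} - \frac{1}{2}\right) 230 = \left(- \frac{9}{4}\right) 230 = - \frac{1035}{2}$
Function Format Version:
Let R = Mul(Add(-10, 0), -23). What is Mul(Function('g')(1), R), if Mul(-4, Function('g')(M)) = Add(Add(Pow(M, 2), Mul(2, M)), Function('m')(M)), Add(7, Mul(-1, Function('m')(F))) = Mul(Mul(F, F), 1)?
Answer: Rational(-1035, 2) ≈ -517.50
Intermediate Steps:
Function('m')(F) = Add(7, Mul(-1, Pow(F, 2))) (Function('m')(F) = Add(7, Mul(-1, Mul(Mul(F, F), 1))) = Add(7, Mul(-1, Mul(Pow(F, 2), 1))) = Add(7, Mul(-1, Pow(F, 2))))
Function('g')(M) = Add(Rational(-7, 4), Mul(Rational(-1, 2), M)) (Function('g')(M) = Mul(Rational(-1, 4), Add(Add(Pow(M, 2), Mul(2, M)), Add(7, Mul(-1, Pow(M, 2))))) = Mul(Rational(-1, 4), Add(7, Mul(2, M))) = Add(Rational(-7, 4), Mul(Rational(-1, 2), M)))
R = 230 (R = Mul(-10, -23) = 230)
Mul(Function('g')(1), R) = Mul(Add(Rational(-7, 4), Mul(Rational(-1, 2), 1)), 230) = Mul(Add(Rational(-7, 4), Rational(-1, 2)), 230) = Mul(Rational(-9, 4), 230) = Rational(-1035, 2)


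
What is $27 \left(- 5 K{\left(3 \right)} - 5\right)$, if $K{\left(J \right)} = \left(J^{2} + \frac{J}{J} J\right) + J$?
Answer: $-2160$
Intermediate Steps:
$K{\left(J \right)} = J^{2} + 2 J$ ($K{\left(J \right)} = \left(J^{2} + 1 J\right) + J = \left(J^{2} + J\right) + J = \left(J + J^{2}\right) + J = J^{2} + 2 J$)
$27 \left(- 5 K{\left(3 \right)} - 5\right) = 27 \left(- 5 \cdot 3 \left(2 + 3\right) - 5\right) = 27 \left(- 5 \cdot 3 \cdot 5 - 5\right) = 27 \left(\left(-5\right) 15 - 5\right) = 27 \left(-75 - 5\right) = 27 \left(-80\right) = -2160$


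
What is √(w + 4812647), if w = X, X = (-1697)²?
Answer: 2*√1923114 ≈ 2773.5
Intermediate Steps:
X = 2879809
w = 2879809
√(w + 4812647) = √(2879809 + 4812647) = √7692456 = 2*√1923114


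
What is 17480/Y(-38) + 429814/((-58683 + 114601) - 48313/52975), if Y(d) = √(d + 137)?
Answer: 22769396650/2962207737 + 17480*√11/33 ≈ 1764.5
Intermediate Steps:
Y(d) = √(137 + d)
17480/Y(-38) + 429814/((-58683 + 114601) - 48313/52975) = 17480/(√(137 - 38)) + 429814/((-58683 + 114601) - 48313/52975) = 17480/(√99) + 429814/(55918 - 48313*1/52975) = 17480/((3*√11)) + 429814/(55918 - 48313/52975) = 17480*(√11/33) + 429814/(2962207737/52975) = 17480*√11/33 + 429814*(52975/2962207737) = 17480*√11/33 + 22769396650/2962207737 = 22769396650/2962207737 + 17480*√11/33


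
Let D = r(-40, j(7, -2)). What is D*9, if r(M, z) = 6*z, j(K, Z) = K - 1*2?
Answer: 270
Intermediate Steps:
j(K, Z) = -2 + K (j(K, Z) = K - 2 = -2 + K)
D = 30 (D = 6*(-2 + 7) = 6*5 = 30)
D*9 = 30*9 = 270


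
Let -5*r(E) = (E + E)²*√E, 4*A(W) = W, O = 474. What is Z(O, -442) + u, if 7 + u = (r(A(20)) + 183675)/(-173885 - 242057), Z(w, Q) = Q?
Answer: -186941633/415942 + 10*√5/207971 ≈ -449.44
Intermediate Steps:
A(W) = W/4
r(E) = -4*E^(5/2)/5 (r(E) = -(E + E)²*√E/5 = -(2*E)²*√E/5 = -4*E²*√E/5 = -4*E^(5/2)/5)
u = -3095269/415942 + 10*√5/207971 (u = -7 + (-4*25*√5/5 + 183675)/(-173885 - 242057) = -7 + (-20*√5 + 183675)/(-415942) = -7 + (-20*√5 + 183675)*(-1/415942) = -7 + (183675 - 20*√5)*(-1/415942) = -7 + (-183675/415942 + 10*√5/207971) = -3095269/415942 + 10*√5/207971 ≈ -7.4415)
Z(O, -442) + u = -442 + (-3095269/415942 + 10*√5/207971) = -186941633/415942 + 10*√5/207971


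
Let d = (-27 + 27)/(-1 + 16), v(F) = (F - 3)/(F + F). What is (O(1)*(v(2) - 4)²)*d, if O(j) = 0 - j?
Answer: 0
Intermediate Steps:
v(F) = (-3 + F)/(2*F) (v(F) = (-3 + F)/((2*F)) = (-3 + F)*(1/(2*F)) = (-3 + F)/(2*F))
O(j) = -j
d = 0 (d = 0/15 = 0*(1/15) = 0)
(O(1)*(v(2) - 4)²)*d = ((-1*1)*((½)*(-3 + 2)/2 - 4)²)*0 = -((½)*(½)*(-1) - 4)²*0 = -(-¼ - 4)²*0 = -(-17/4)²*0 = -1*289/16*0 = -289/16*0 = 0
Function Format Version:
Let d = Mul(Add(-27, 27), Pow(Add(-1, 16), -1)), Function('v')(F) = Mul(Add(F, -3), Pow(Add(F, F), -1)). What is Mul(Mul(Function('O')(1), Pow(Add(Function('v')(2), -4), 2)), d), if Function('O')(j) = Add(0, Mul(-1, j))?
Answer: 0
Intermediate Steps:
Function('v')(F) = Mul(Rational(1, 2), Pow(F, -1), Add(-3, F)) (Function('v')(F) = Mul(Add(-3, F), Pow(Mul(2, F), -1)) = Mul(Add(-3, F), Mul(Rational(1, 2), Pow(F, -1))) = Mul(Rational(1, 2), Pow(F, -1), Add(-3, F)))
Function('O')(j) = Mul(-1, j)
d = 0 (d = Mul(0, Pow(15, -1)) = Mul(0, Rational(1, 15)) = 0)
Mul(Mul(Function('O')(1), Pow(Add(Function('v')(2), -4), 2)), d) = Mul(Mul(Mul(-1, 1), Pow(Add(Mul(Rational(1, 2), Pow(2, -1), Add(-3, 2)), -4), 2)), 0) = Mul(Mul(-1, Pow(Add(Mul(Rational(1, 2), Rational(1, 2), -1), -4), 2)), 0) = Mul(Mul(-1, Pow(Add(Rational(-1, 4), -4), 2)), 0) = Mul(Mul(-1, Pow(Rational(-17, 4), 2)), 0) = Mul(Mul(-1, Rational(289, 16)), 0) = Mul(Rational(-289, 16), 0) = 0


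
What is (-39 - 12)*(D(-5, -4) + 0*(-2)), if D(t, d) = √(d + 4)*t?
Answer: 0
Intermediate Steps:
D(t, d) = t*√(4 + d) (D(t, d) = √(4 + d)*t = t*√(4 + d))
(-39 - 12)*(D(-5, -4) + 0*(-2)) = (-39 - 12)*(-5*√(4 - 4) + 0*(-2)) = -51*(-5*√0 + 0) = -51*(-5*0 + 0) = -51*(0 + 0) = -51*0 = 0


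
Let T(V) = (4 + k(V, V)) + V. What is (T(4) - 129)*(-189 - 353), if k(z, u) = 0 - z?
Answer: 67750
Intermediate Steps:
k(z, u) = -z
T(V) = 4 (T(V) = (4 - V) + V = 4)
(T(4) - 129)*(-189 - 353) = (4 - 129)*(-189 - 353) = -125*(-542) = 67750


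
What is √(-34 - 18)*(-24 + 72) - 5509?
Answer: -5509 + 96*I*√13 ≈ -5509.0 + 346.13*I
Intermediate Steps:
√(-34 - 18)*(-24 + 72) - 5509 = √(-52)*48 - 5509 = (2*I*√13)*48 - 5509 = 96*I*√13 - 5509 = -5509 + 96*I*√13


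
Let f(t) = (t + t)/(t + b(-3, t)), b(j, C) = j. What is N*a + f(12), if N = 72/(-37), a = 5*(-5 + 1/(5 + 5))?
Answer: 5588/111 ≈ 50.342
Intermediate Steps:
f(t) = 2*t/(-3 + t) (f(t) = (t + t)/(t - 3) = (2*t)/(-3 + t) = 2*t/(-3 + t))
a = -49/2 (a = 5*(-5 + 1/10) = 5*(-5 + ⅒) = 5*(-49/10) = -49/2 ≈ -24.500)
N = -72/37 (N = 72*(-1/37) = -72/37 ≈ -1.9459)
N*a + f(12) = -72/37*(-49/2) + 2*12/(-3 + 12) = 1764/37 + 2*12/9 = 1764/37 + 2*12*(⅑) = 1764/37 + 8/3 = 5588/111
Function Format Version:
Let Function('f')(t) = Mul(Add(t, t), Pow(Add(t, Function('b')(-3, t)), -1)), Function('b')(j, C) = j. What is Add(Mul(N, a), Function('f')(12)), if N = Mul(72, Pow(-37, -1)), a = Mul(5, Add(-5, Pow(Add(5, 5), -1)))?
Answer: Rational(5588, 111) ≈ 50.342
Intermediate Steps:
Function('f')(t) = Mul(2, t, Pow(Add(-3, t), -1)) (Function('f')(t) = Mul(Add(t, t), Pow(Add(t, -3), -1)) = Mul(Mul(2, t), Pow(Add(-3, t), -1)) = Mul(2, t, Pow(Add(-3, t), -1)))
a = Rational(-49, 2) (a = Mul(5, Add(-5, Pow(10, -1))) = Mul(5, Add(-5, Rational(1, 10))) = Mul(5, Rational(-49, 10)) = Rational(-49, 2) ≈ -24.500)
N = Rational(-72, 37) (N = Mul(72, Rational(-1, 37)) = Rational(-72, 37) ≈ -1.9459)
Add(Mul(N, a), Function('f')(12)) = Add(Mul(Rational(-72, 37), Rational(-49, 2)), Mul(2, 12, Pow(Add(-3, 12), -1))) = Add(Rational(1764, 37), Mul(2, 12, Pow(9, -1))) = Add(Rational(1764, 37), Mul(2, 12, Rational(1, 9))) = Add(Rational(1764, 37), Rational(8, 3)) = Rational(5588, 111)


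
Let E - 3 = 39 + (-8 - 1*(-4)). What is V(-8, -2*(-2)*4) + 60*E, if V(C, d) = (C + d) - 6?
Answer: 2282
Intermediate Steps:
E = 38 (E = 3 + (39 + (-8 - 1*(-4))) = 3 + (39 + (-8 + 4)) = 3 + (39 - 4) = 3 + 35 = 38)
V(C, d) = -6 + C + d
V(-8, -2*(-2)*4) + 60*E = (-6 - 8 - 2*(-2)*4) + 60*38 = (-6 - 8 + 4*4) + 2280 = (-6 - 8 + 16) + 2280 = 2 + 2280 = 2282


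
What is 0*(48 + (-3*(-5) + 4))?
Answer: 0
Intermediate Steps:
0*(48 + (-3*(-5) + 4)) = 0*(48 + (15 + 4)) = 0*(48 + 19) = 0*67 = 0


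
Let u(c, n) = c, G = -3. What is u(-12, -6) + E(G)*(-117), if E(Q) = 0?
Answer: -12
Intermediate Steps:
u(-12, -6) + E(G)*(-117) = -12 + 0*(-117) = -12 + 0 = -12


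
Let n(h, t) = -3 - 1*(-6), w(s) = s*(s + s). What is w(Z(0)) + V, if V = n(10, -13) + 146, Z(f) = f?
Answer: 149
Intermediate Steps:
w(s) = 2*s² (w(s) = s*(2*s) = 2*s²)
n(h, t) = 3 (n(h, t) = -3 + 6 = 3)
V = 149 (V = 3 + 146 = 149)
w(Z(0)) + V = 2*0² + 149 = 2*0 + 149 = 0 + 149 = 149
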